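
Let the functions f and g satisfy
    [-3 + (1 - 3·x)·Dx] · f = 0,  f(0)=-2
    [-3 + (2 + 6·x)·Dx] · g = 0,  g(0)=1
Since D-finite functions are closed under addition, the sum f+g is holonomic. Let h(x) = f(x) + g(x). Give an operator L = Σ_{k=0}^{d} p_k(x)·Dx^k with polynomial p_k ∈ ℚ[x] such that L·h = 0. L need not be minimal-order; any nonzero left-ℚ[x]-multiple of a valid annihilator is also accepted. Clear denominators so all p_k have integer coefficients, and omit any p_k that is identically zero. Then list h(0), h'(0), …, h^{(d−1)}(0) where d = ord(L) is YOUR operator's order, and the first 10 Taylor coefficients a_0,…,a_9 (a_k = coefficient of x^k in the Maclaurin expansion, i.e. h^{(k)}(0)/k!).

f: a_k = -2, -6, -18, -54, -162, -486, -1458, -4374, -13122, -39366, …
g: a_k = 1, 3/2, -9/8, 27/16, -405/128, 1701/256, -15309/1024, 72171/2048, -2814669/32768, 14073345/65536, …
L₀ := lclm(L_f,L_g); ord L₀ ≤ 1+1.
L = (-45 - 81·x) + (27 + 126·x + 243·x^2)·Dx + (-2 - 18·x + 18·x^2 + 162·x^3)·Dx^2  (order 2).
h: a_k = -1, -9/2, -153/8, -837/16, -21141/128, -122715/256, -1508301/1024, -8885781/2048, -432796365/32768, -2565816831/65536, …
ICs: h(0) = -1, h′(0) = -9/2.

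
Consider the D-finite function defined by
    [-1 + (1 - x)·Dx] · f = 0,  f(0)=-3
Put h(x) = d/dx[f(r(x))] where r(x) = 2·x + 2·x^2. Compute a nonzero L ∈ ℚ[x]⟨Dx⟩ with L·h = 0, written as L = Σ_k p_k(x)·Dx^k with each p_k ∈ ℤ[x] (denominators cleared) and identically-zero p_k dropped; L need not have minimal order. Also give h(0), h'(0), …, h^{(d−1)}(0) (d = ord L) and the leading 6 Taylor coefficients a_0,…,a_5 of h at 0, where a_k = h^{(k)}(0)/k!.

L = (6 + 12·x + 12·x^2) + (-1 + 6·x^2 + 4·x^3)·Dx  (order 1).
h: a_k = -6, -36, -144, -528, -1800, -5904, …
ICs: h(0) = -6.

f: a_k = -3, -3, -3, -3, -3, -3, …
Change of var in L_f (x↦r) gives L₀.
Differentiate: ansatz ord ≤ ord L₀ ⇒ L.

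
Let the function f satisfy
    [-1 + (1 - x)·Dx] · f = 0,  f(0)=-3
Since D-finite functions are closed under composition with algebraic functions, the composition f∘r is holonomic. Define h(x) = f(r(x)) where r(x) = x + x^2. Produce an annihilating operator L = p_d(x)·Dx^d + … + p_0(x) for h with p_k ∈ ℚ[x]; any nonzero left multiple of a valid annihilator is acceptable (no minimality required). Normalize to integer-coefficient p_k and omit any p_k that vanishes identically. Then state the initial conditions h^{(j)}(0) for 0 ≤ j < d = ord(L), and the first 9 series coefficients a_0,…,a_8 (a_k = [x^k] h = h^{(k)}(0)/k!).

L = (1 + 2·x) + (-1 + x + x^2)·Dx  (order 1).
h: a_k = -3, -3, -6, -9, -15, -24, -39, -63, -102, …
ICs: h(0) = -3.

f: a_k = -3, -3, -3, -3, -3, -3, -3, -3, -3, …
h₀=f(r): pull back L_f along r ⇒ L₀.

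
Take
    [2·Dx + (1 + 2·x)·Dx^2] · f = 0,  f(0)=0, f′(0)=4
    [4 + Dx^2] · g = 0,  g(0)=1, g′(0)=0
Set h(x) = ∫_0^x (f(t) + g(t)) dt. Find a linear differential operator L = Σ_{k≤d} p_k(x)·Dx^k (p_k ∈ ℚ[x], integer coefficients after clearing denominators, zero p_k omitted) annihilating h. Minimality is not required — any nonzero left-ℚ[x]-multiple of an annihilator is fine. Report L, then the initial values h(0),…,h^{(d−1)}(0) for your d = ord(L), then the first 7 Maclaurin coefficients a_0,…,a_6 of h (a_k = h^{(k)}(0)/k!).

L = (56 + 32·x + 32·x^2)·Dx^2 + (12 + 40·x + 48·x^2 + 32·x^3)·Dx^3 + (14 + 8·x + 8·x^2)·Dx^4 + (3 + 10·x + 12·x^2 + 8·x^3)·Dx^5  (order 5).
h: a_k = 0, 1, 2, -2, 4/3, -22/15, 32/15, …
ICs: h(0) = 0, h′(0) = 1, h′′(0) = 4, h′′′(0) = -12, h′′′′(0) = 32.

f: a_k = 0, 4, -4, 16/3, -8, 64/5, -64/3, …
g: a_k = 1, 0, -2, 0, 2/3, 0, -4/45, …
L₀ := lclm(L_f,L_g); ord L₀ ≤ 2+2.
h=∫₀ˣh₀: take L = L₀·Dx.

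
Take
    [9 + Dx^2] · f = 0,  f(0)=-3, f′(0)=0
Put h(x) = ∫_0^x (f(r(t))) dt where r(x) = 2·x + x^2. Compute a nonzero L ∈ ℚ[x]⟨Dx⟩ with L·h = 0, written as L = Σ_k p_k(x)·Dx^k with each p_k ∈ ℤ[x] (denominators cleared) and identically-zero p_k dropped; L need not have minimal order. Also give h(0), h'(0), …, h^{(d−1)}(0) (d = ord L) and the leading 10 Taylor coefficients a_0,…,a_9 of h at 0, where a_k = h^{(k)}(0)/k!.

L = (36 + 108·x + 108·x^2 + 36·x^3)·Dx - Dx^2 + (1 + x)·Dx^3  (order 3).
h: a_k = 0, -3, 0, 18, 27/2, -297/10, -54, -243/35, 2511/40, 18477/280, …
ICs: h(0) = 0, h′(0) = -3, h′′(0) = 0.

f: a_k = -3, 0, 27/2, 0, -81/8, 0, 243/80, 0, -2187/4480, 0, …
Change of var in L_f (x↦r) gives L₀.
Integrate: L := L₀·Dx.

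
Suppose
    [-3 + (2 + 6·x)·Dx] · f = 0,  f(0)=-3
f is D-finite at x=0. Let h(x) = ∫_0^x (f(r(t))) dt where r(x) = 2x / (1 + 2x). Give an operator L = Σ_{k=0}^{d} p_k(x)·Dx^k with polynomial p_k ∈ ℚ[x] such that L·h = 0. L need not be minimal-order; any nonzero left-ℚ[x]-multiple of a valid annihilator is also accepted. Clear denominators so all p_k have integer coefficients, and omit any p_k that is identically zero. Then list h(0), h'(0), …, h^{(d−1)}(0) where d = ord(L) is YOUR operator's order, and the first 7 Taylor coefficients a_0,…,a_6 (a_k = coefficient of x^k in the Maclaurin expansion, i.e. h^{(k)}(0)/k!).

f: a_k = -3, -9/2, 27/8, -81/16, 1215/128, -5103/256, 45927/1024, …
h₀=f(r): pull back L_f along r ⇒ L₀.
∫: right-multiply L₀ by Dx.
L = -3·Dx + (1 + 10·x + 16·x^2)·Dx^2  (order 2).
h: a_k = 0, -3, -9/2, 21/2, -261/8, 5031/40, -9069/16, …
ICs: h(0) = 0, h′(0) = -3.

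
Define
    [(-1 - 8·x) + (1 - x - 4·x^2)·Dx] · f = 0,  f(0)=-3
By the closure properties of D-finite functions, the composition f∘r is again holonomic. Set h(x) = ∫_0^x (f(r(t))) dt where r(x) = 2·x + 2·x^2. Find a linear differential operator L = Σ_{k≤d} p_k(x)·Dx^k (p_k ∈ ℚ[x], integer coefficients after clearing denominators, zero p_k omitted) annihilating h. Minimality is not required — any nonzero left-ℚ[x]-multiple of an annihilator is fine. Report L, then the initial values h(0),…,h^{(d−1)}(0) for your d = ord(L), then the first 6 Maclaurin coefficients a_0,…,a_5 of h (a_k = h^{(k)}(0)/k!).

L = (2 + 36·x + 96·x^2 + 64·x^3)·Dx + (-1 + 2·x + 18·x^2 + 32·x^3 + 16·x^4)·Dx^2  (order 2).
h: a_k = 0, -3, -3, -22, -84, -420, …
ICs: h(0) = 0, h′(0) = -3.

f: a_k = -3, -3, -15, -27, -87, -195, …
L₀ from L_f via x↦r, Dx↦r'^{-1}Dx.
h=∫₀ˣh₀: take L = L₀·Dx.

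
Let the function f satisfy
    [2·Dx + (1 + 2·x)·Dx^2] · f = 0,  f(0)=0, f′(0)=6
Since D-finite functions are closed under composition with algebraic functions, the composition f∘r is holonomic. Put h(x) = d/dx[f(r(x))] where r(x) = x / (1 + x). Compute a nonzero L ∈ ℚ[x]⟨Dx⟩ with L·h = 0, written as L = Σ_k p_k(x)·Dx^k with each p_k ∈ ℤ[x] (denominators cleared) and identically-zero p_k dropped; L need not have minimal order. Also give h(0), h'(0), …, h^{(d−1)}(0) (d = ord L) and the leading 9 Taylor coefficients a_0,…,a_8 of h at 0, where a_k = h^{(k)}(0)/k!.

L = (4 + 6·x) + (1 + 4·x + 3·x^2)·Dx  (order 1).
h: a_k = 6, -24, 78, -240, 726, -2184, 6558, -19680, 59046, …
ICs: h(0) = 6.

f: a_k = 0, 6, -6, 8, -12, 96/5, -32, 384/7, -96, …
L₀ from L_f via x↦r, Dx↦r'^{-1}Dx.
Derive L from L₀ (diff closure).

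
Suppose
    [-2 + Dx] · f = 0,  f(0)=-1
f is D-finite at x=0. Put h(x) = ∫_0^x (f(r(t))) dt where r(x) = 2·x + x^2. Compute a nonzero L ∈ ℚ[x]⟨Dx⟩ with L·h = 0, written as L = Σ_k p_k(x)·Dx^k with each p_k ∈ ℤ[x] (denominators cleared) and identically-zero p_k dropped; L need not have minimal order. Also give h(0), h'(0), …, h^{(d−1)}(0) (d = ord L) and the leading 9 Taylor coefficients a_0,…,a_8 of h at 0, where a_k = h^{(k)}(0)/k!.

f: a_k = -1, -2, -2, -4/3, -2/3, -4/15, -4/45, -8/315, -2/315, …
h₀=f(r): pull back L_f along r ⇒ L₀.
h=∫₀ˣh₀: take L = L₀·Dx.
L = (-4 - 4·x)·Dx + Dx^2  (order 2).
h: a_k = 0, -1, -2, -10/3, -14/3, -86/15, -284/45, -1996/315, -370/63, …
ICs: h(0) = 0, h′(0) = -1.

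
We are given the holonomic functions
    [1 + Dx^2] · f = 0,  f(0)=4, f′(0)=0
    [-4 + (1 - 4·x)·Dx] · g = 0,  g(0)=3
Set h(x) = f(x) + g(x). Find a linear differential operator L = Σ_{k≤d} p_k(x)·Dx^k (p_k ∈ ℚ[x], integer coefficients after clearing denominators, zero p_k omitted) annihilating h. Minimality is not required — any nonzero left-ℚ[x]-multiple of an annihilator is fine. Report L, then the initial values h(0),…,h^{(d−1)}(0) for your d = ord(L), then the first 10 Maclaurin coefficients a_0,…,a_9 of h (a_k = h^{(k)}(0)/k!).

f: a_k = 4, 0, -2, 0, 1/6, 0, -1/180, 0, 1/10080, 0, …
g: a_k = 3, 12, 48, 192, 768, 3072, 12288, 49152, 196608, 786432, …
L₀ := lclm(L_f,L_g); ord L₀ ≤ 2+1.
L = (-388 + 32·x - 64·x^2) + (33 - 140·x + 48·x^2 - 64·x^3)·Dx + (-388 + 32·x - 64·x^2)·Dx^2 + (33 - 140·x + 48·x^2 - 64·x^3)·Dx^3  (order 3).
h: a_k = 7, 12, 46, 192, 4609/6, 3072, 2211839/180, 49152, 1981808641/10080, 786432, …
ICs: h(0) = 7, h′(0) = 12, h′′(0) = 92.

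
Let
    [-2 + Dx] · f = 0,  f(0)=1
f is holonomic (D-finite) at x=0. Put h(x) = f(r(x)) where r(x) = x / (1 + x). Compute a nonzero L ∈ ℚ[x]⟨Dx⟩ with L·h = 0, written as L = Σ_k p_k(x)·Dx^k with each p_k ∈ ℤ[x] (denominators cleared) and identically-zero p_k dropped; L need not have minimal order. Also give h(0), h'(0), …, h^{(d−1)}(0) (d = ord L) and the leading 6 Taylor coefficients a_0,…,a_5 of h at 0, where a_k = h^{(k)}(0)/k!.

L = -2 + (1 + 2·x + x^2)·Dx  (order 1).
h: a_k = 1, 2, 0, -2/3, 2/3, -2/5, …
ICs: h(0) = 1.

f: a_k = 1, 2, 2, 4/3, 2/3, 4/15, …
L₀ from L_f via x↦r, Dx↦r'^{-1}Dx.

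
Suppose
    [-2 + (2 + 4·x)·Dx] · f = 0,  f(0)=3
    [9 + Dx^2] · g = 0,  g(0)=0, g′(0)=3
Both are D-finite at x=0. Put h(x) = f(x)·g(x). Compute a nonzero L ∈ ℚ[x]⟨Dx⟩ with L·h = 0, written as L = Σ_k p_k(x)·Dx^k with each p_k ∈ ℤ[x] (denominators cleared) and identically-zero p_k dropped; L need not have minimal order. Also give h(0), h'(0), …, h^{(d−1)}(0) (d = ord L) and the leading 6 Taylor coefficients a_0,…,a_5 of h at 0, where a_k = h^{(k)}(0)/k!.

f: a_k = 3, 3, -3/2, 3/2, -15/8, 21/8, …
g: a_k = 0, 3, 0, -9/2, 0, 81/40, …
Product ⇒ symmetric product L₀, ord ≤ 2.
L = (12 + 36·x + 36·x^2) + (-2 - 4·x)·Dx + (1 + 4·x + 4·x^2)·Dx^2  (order 2).
h: a_k = 0, 9, 9, -18, -9, 36/5, …
ICs: h(0) = 0, h′(0) = 9.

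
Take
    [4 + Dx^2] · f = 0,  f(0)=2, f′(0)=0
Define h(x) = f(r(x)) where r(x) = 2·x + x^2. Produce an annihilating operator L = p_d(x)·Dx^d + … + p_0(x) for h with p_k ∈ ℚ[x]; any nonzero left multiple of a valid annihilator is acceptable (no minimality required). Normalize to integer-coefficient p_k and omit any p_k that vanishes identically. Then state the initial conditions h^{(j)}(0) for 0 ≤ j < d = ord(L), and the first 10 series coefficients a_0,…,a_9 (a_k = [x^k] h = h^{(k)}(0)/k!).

f: a_k = 2, 0, -4, 0, 4/3, 0, -8/45, 0, 4/315, 0, …
f∘r: x↦r, Dx↦Dx/r' in L_f ⇒ L₀.
L = (16 + 48·x + 48·x^2 + 16·x^3) - Dx + (1 + x)·Dx^2  (order 2).
h: a_k = 2, 0, -16, -16, 52/3, 128/3, 928/45, -352/15, -11996/315, -4864/315, …
ICs: h(0) = 2, h′(0) = 0.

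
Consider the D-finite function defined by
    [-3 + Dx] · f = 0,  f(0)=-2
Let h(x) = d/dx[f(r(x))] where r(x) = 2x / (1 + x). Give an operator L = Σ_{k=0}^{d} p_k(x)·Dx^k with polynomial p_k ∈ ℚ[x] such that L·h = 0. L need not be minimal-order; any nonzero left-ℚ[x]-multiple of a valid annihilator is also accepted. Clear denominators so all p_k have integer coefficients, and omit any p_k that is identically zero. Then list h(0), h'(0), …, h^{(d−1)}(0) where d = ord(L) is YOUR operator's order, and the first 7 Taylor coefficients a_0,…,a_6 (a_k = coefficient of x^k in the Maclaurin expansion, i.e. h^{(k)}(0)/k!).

L = (4 - 2·x) + (-1 - 2·x - x^2)·Dx  (order 1).
h: a_k = -12, -48, -36, 48, 12, -288/5, 228/5, …
ICs: h(0) = -12.

f: a_k = -2, -6, -9, -9, -27/4, -81/20, -81/40, …
L₀ from L_f via x↦r, Dx↦r'^{-1}Dx.
Derive L from L₀ (diff closure).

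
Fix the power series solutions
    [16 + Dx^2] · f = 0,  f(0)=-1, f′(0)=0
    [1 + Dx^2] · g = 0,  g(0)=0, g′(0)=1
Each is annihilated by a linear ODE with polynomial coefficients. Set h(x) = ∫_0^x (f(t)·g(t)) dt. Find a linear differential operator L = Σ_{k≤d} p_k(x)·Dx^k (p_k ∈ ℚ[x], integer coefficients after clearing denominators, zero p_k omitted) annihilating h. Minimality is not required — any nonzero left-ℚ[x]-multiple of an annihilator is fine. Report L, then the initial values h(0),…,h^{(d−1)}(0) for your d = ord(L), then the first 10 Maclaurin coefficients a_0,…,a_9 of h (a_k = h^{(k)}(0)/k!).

f: a_k = -1, 0, 8, 0, -32/3, 0, 256/45, 0, -512/315, 0, …
g: a_k = 0, 1, 0, -1/6, 0, 1/120, 0, -1/5040, 0, 1/362880, …
Sym-product of L_f,L_g gives L₀ (≤ ord 4).
h=∫₀ˣh₀: take L = L₀·Dx.
L = 225·Dx + 34·Dx^3 + Dx^5  (order 5).
h: a_k = 0, 0, -1/2, 0, 49/24, 0, -1441/720, 0, 37969/40320, 0, …
ICs: h(0) = 0, h′(0) = 0, h′′(0) = -1, h′′′(0) = 0, h′′′′(0) = 49.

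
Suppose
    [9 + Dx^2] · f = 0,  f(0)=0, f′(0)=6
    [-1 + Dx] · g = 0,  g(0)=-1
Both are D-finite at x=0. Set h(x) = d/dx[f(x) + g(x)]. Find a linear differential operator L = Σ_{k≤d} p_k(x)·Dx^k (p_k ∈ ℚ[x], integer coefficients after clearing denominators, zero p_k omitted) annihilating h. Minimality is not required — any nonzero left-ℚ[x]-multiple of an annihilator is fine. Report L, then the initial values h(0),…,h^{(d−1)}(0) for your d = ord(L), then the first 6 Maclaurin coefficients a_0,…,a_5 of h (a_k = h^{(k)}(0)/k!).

f: a_k = 0, 6, 0, -9, 0, 81/20, …
g: a_k = -1, -1, -1/2, -1/6, -1/24, -1/120, …
h₀=f+g: left-lcm gives L₀, ord ≤ 3.
h₀' ⇒ L via d/dx closure of L₀.
L = 9 - 9·Dx + Dx^2 - Dx^3  (order 3).
h: a_k = 5, -1, -55/2, -1/6, 485/24, -1/120, …
ICs: h(0) = 5, h′(0) = -1, h′′(0) = -55.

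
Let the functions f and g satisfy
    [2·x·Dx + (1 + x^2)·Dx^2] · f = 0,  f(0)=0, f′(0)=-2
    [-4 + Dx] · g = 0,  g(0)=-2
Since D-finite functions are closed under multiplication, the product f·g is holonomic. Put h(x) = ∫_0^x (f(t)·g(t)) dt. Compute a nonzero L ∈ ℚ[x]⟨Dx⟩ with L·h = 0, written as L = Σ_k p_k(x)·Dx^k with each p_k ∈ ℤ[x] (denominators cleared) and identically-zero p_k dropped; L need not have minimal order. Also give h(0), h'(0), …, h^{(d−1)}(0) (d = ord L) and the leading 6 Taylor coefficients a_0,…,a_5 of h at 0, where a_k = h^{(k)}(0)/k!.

f: a_k = 0, -2, 0, 2/3, 0, -2/5, …
g: a_k = -2, -8, -16, -64/3, -64/3, -256/15, …
Product ⇒ symmetric product L₀, ord ≤ 2.
Integrate: L := L₀·Dx.
L = (16 - 8·x + 16·x^2)·Dx + (-8 + 2·x - 8·x^2)·Dx^2 + (1 + x^2)·Dx^3  (order 3).
h: a_k = 0, 0, 2, 16/3, 23/3, 112/15, …
ICs: h(0) = 0, h′(0) = 0, h′′(0) = 4.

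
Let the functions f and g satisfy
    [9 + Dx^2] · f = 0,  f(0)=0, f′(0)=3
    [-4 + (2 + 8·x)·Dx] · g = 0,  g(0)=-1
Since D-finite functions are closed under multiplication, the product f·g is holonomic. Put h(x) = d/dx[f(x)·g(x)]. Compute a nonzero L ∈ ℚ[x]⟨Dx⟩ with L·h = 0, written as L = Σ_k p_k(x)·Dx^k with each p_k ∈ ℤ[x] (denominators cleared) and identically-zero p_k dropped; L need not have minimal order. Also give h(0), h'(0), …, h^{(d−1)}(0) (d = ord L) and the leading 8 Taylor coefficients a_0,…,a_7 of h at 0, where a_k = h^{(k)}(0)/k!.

f: a_k = 0, 3, 0, -9/2, 0, 81/40, 0, -243/560, …
g: a_k = -1, -2, 2, -4, 10, -28, 84, -264, …
Product ⇒ symmetric product L₀, ord ≤ 2.
h₀' ⇒ L via d/dx closure of L₀.
L = (131 + 1392·x + 4512·x^2 + 6912·x^3 + 6912·x^4) + (4 - 80·x - 576·x^2 - 768·x^3)·Dx + (7 + 80·x + 352·x^2 + 768·x^3 + 768·x^4)·Dx^2  (order 2).
h: a_k = -3, -12, 63/2, -12, 759/8, -4203/10, 118431/80, -37701/7, …
ICs: h(0) = -3, h′(0) = -12.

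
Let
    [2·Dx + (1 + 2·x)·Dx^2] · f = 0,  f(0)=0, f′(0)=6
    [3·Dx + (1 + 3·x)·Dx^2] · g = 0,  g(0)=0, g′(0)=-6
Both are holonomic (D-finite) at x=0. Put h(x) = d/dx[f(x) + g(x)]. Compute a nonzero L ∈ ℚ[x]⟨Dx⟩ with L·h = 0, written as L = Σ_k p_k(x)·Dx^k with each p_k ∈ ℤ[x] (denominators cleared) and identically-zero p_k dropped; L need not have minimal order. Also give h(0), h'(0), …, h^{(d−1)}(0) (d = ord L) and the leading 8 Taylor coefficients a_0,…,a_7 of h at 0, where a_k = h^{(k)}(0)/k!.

f: a_k = 0, 6, -6, 8, -12, 96/5, -32, 384/7, …
g: a_k = 0, -6, 9, -18, 81/2, -486/5, 243, -4374/7, …
Sum ⇒ L₀ = lclm(L_f,L_g) in ℚ(x)⟨Dx⟩.
Differentiate: ansatz ord ≤ ord L₀ ⇒ L.
L = 12 + (10 + 24·x)·Dx + (1 + 5·x + 6·x^2)·Dx^2  (order 2).
h: a_k = 0, 6, -30, 114, -390, 1266, -3990, 12354, …
ICs: h(0) = 0, h′(0) = 6.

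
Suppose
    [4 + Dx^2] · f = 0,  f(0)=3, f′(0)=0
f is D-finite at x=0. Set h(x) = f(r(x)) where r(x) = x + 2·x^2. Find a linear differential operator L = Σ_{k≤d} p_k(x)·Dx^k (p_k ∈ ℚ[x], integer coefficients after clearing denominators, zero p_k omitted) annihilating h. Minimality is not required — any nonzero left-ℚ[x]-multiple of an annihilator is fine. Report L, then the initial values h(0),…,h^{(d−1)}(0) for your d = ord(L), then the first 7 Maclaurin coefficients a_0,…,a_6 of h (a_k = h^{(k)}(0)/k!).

f: a_k = 3, 0, -6, 0, 2, 0, -4/15, …
Substitute x→r, Dx→(1/r')Dx; clear ⇒ L₀.
L = (4 + 48·x + 192·x^2 + 256·x^3) - 4·Dx + (1 + 4·x)·Dx^2  (order 2).
h: a_k = 3, 0, -6, -24, -22, 16, 716/15, …
ICs: h(0) = 3, h′(0) = 0.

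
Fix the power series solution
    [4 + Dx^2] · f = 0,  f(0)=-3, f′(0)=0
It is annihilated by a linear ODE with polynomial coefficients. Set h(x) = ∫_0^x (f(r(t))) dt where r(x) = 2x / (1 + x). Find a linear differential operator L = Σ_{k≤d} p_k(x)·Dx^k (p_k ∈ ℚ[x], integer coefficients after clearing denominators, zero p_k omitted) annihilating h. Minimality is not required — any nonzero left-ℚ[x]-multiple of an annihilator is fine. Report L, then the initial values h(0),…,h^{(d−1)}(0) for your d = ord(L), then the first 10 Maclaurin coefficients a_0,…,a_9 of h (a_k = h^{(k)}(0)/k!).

f: a_k = -3, 0, 6, 0, -2, 0, 4/15, 0, -2/105, 0, …
Substitute x→r, Dx→(1/r')Dx; clear ⇒ L₀.
h=∫h₀ ⇒ L = L₀·Dx.
L = 16·Dx + (2 + 6·x + 6·x^2 + 2·x^3)·Dx^2 + (1 + 4·x + 6·x^2 + 4·x^3 + x^4)·Dx^3  (order 3).
h: a_k = 0, -3, 0, 8, -12, 8, 16/3, -392/15, 246/5, -12568/189, …
ICs: h(0) = 0, h′(0) = -3, h′′(0) = 0.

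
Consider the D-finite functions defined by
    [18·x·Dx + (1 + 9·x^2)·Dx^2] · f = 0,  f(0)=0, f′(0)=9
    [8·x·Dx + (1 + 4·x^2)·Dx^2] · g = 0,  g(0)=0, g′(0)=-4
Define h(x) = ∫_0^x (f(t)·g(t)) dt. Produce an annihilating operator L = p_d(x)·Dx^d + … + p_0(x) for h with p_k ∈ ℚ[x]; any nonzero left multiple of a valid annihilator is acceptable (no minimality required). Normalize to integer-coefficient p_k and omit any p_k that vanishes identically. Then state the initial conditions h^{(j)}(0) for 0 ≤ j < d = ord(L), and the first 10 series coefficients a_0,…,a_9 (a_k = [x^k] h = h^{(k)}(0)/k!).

L = (-864·x - 18720·x^3 - 82944·x^5 + 134784·x^7 + 1119744·x^9)·Dx^2 + (-52 - 3036·x^2 - 33696·x^4 - 72576·x^6 + 471744·x^8 + 1679616·x^10)·Dx^3 + (-104·x - 2072·x^3 - 11232·x^5 + 13968·x^7 + 269568·x^9 + 559872·x^11)·Dx^4 + (-1 - 26·x^2 - 205·x^4 + 7380·x^8 + 33696·x^10 + 46656·x^12)·Dx^5  (order 5).
h: a_k = 0, 0, 0, -12, 0, 156/5, 0, -4212/35, 0, 20228/35, …
ICs: h(0) = 0, h′(0) = 0, h′′(0) = 0, h′′′(0) = -72, h′′′′(0) = 0.

f: a_k = 0, 9, 0, -27, 0, 729/5, 0, -6561/7, 0, 6561, …
g: a_k = 0, -4, 0, 16/3, 0, -64/5, 0, 256/7, 0, -1024/9, …
Sym-product of L_f,L_g gives L₀ (≤ ord 4).
h=∫₀ˣh₀: take L = L₀·Dx.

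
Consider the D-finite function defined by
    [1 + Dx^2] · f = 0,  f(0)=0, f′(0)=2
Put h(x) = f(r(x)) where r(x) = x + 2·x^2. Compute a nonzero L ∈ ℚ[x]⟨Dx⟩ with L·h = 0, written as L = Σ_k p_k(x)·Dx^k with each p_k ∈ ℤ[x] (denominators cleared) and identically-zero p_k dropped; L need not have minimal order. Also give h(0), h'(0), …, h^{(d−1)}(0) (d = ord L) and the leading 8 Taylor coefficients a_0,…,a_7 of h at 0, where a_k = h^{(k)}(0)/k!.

L = (1 + 12·x + 48·x^2 + 64·x^3) - 4·Dx + (1 + 4·x)·Dx^2  (order 2).
h: a_k = 0, 2, 4, -1/3, -2, -239/60, -5/2, 1679/2520, …
ICs: h(0) = 0, h′(0) = 2.

f: a_k = 0, 2, 0, -1/3, 0, 1/60, 0, -1/2520, …
Substitute x→r, Dx→(1/r')Dx; clear ⇒ L₀.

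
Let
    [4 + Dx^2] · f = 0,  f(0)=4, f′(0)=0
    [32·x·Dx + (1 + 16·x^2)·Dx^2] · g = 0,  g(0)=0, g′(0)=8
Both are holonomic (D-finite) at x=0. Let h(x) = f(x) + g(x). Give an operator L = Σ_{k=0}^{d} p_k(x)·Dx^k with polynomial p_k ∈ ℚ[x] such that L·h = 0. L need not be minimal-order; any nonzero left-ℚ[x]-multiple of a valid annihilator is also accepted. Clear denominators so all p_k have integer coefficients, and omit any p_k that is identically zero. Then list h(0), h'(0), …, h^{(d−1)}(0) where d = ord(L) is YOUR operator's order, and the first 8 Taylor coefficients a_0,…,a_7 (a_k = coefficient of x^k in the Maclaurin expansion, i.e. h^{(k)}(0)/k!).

f: a_k = 4, 0, -8, 0, 8/3, 0, -16/45, 0, …
g: a_k = 0, 8, 0, -128/3, 0, 2048/5, 0, -32768/7, …
h₀=f+g: left-lcm gives L₀, ord ≤ 4.
L = (-6016·x + 102400·x^3 + 32768·x^5)·Dx + (-28 + 1216·x^2 + 27648·x^4 + 16384·x^6)·Dx^2 + (-1504·x + 25600·x^3 + 8192·x^5)·Dx^3 + (-7 + 304·x^2 + 6912·x^4 + 4096·x^6)·Dx^4  (order 4).
h: a_k = 4, 8, -8, -128/3, 8/3, 2048/5, -16/45, -32768/7, …
ICs: h(0) = 4, h′(0) = 8, h′′(0) = -16, h′′′(0) = -256.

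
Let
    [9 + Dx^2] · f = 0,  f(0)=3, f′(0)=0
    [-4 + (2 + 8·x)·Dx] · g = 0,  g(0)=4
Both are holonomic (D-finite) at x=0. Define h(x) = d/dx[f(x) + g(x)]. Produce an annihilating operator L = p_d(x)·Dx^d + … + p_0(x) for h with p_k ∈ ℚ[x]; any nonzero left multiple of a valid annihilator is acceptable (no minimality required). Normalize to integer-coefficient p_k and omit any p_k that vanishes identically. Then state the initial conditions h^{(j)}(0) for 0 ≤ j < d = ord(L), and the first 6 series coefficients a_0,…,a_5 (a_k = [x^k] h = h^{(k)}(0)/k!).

L = (-414 - 432·x - 864·x^2) + (-63 - 468·x - 1296·x^2 - 1728·x^3)·Dx + (-46 - 48·x - 96·x^2)·Dx^2 + (-7 - 52·x - 144·x^2 - 192·x^3)·Dx^3  (order 3).
h: a_k = 8, -43, 48, -239/2, 560, -81369/40, …
ICs: h(0) = 8, h′(0) = -43, h′′(0) = 96.

f: a_k = 3, 0, -27/2, 0, 81/8, 0, …
g: a_k = 4, 8, -8, 16, -40, 112, …
L₀ := lclm(L_f,L_g); ord L₀ ≤ 2+1.
h=h₀': d/dx-closure on L₀ ⇒ L.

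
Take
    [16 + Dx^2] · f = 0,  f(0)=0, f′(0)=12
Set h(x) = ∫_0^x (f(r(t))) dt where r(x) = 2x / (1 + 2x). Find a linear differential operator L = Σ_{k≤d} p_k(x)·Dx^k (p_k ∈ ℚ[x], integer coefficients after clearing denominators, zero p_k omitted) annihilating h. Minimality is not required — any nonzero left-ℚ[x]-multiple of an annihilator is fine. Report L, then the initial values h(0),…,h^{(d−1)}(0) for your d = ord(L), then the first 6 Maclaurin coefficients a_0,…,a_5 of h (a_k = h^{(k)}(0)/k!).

L = 64·Dx + (4 + 24·x + 48·x^2 + 32·x^3)·Dx^2 + (1 + 8·x + 24·x^2 + 32·x^3 + 16·x^4)·Dx^3  (order 3).
h: a_k = 0, 0, 12, -16, -40, 1344/5, …
ICs: h(0) = 0, h′(0) = 0, h′′(0) = 24.

f: a_k = 0, 12, 0, -32, 0, 128/5, …
f∘r: x↦r, Dx↦Dx/r' in L_f ⇒ L₀.
∫: right-multiply L₀ by Dx.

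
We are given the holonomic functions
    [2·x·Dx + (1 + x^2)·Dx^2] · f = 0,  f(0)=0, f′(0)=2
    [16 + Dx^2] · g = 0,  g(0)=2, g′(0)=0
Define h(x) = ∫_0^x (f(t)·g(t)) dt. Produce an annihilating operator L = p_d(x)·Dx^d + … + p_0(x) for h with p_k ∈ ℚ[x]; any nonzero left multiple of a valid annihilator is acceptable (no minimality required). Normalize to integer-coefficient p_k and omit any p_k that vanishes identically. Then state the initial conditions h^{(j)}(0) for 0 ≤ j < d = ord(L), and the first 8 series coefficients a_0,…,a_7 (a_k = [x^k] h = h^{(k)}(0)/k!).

f: a_k = 0, 2, 0, -2/3, 0, 2/5, 0, -2/7, …
g: a_k = 2, 0, -16, 0, 64/3, 0, -512/45, 0, …
h₀=f·g: eliminate ⇒ L₀, order ≤ 2·2.
h=∫h₀ ⇒ L = L₀·Dx.
L = (5440 + 19136·x^2 + 25856·x^4 + 16384·x^6 + 4096·x^8)·Dx + (1152·x + 3200·x^3 + 3072·x^5 + 1024·x^7)·Dx^2 + (612 + 2252·x^2 + 3168·x^4 + 2048·x^6 + 512·x^8)·Dx^3 + (72·x + 200·x^3 + 192·x^5 + 64·x^7)·Dx^4 + (17 + 66·x^2 + 97·x^4 + 64·x^6 + 16·x^8)·Dx^5  (order 5).
h: a_k = 0, 0, 2, 0, -25/3, 0, 406/45, 0, …
ICs: h(0) = 0, h′(0) = 0, h′′(0) = 4, h′′′(0) = 0, h′′′′(0) = -200.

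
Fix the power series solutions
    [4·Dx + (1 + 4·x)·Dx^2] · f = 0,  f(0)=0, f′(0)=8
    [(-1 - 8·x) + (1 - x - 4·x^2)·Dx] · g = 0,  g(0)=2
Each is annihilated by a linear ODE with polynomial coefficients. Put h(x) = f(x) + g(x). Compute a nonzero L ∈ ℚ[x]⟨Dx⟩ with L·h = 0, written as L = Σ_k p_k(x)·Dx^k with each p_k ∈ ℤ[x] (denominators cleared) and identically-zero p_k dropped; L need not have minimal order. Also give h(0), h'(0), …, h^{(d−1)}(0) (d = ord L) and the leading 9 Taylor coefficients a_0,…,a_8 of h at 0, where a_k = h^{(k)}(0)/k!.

L = (-268 - 1616·x - 5504·x^2 - 4608·x^3 - 6144·x^4)·Dx + (-11 - 360·x - 3008·x^2 - 7680·x^3 - 9472·x^4 - 10240·x^5)·Dx^2 + (7 + 67·x + 154·x^2 - 136·x^3 - 928·x^4 - 2176·x^5 - 2048·x^6)·Dx^3  (order 3).
h: a_k = 2, 10, -6, 182/3, -70, 2698/5, -3010/3, 38942/7, -14054, …
ICs: h(0) = 2, h′(0) = 10, h′′(0) = -12.

f: a_k = 0, 8, -16, 128/3, -128, 2048/5, -4096/3, 32768/7, -16384, …
g: a_k = 2, 2, 10, 18, 58, 130, 362, 882, 2330, …
Sum ⇒ L₀ = lclm(L_f,L_g) in ℚ(x)⟨Dx⟩.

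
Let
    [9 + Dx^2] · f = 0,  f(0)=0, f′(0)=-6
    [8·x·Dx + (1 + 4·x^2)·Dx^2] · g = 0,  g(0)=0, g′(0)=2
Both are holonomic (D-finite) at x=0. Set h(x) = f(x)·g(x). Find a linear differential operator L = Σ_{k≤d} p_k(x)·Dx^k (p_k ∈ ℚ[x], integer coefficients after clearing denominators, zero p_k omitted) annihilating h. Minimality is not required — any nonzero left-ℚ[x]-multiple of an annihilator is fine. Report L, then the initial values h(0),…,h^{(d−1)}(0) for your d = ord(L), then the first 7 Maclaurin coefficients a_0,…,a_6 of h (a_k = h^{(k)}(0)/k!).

f: a_k = 0, -6, 0, 9, 0, -81/20, 0, …
g: a_k = 0, 2, 0, -8/3, 0, 32/5, 0, …
h₀=f·g: eliminate ⇒ L₀, order ≤ 2·2.
L = (2925 + 31536·x^2 + 95904·x^4 + 186624·x^6 + 186624·x^8) + (2448·x + 20160·x^3 + 62208·x^5 + 82944·x^7)·Dx + (442 + 5088·x^2 + 19008·x^4 + 41472·x^6 + 41472·x^8)·Dx^2 + (272·x + 2240·x^3 + 6912·x^5 + 9216·x^7)·Dx^3 + (13 + 176·x^2 + 928·x^4 + 2304·x^6 + 2304·x^8)·Dx^4  (order 4).
h: a_k = 0, 0, -12, 0, 34, 0, -141/2, …
ICs: h(0) = 0, h′(0) = 0, h′′(0) = -24, h′′′(0) = 0.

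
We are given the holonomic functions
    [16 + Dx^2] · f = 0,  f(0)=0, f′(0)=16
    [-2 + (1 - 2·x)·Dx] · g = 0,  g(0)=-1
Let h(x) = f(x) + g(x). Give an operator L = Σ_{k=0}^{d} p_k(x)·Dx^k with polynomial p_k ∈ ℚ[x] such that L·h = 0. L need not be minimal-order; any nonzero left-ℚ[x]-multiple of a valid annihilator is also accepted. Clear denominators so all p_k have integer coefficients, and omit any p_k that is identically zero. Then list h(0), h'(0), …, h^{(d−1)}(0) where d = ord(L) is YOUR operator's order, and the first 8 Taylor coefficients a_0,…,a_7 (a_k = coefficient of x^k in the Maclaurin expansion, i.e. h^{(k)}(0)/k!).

f: a_k = 0, 16, 0, -128/3, 0, 512/15, 0, -4096/315, …
g: a_k = -1, -2, -4, -8, -16, -32, -64, -128, …
L₀ := lclm(L_f,L_g); ord L₀ ≤ 2+1.
L = (-160 + 256·x - 256·x^2) + (48 - 224·x + 384·x^2 - 256·x^3)·Dx + (-10 + 16·x - 16·x^2)·Dx^2 + (3 - 14·x + 24·x^2 - 16·x^3)·Dx^3  (order 3).
h: a_k = -1, 14, -4, -152/3, -16, 32/15, -64, -44416/315, …
ICs: h(0) = -1, h′(0) = 14, h′′(0) = -8.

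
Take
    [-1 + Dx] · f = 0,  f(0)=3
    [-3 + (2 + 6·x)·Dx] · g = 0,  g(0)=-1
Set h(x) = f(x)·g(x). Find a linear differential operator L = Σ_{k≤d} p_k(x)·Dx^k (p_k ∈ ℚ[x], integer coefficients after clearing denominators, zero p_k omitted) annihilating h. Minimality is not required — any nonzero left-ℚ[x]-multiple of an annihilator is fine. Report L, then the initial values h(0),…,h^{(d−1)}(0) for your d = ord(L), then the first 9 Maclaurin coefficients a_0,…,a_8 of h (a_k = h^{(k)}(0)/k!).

f: a_k = 3, 3, 3/2, 1/2, 1/8, 1/40, 1/240, 1/1680, 1/13440, …
g: a_k = -1, -3/2, 9/8, -27/16, 405/128, -1701/256, 15309/1024, -72171/2048, 2814669/32768, …
Product ⇒ symmetric product L₀, ord ≤ 1.
L = (-5 - 6·x) + (2 + 6·x)·Dx  (order 1).
h: a_k = -3, -15/2, -21/8, -71/16, 671/128, -16157/1280, 88837/3072, -14933039/215040, 589833983/3440640, …
ICs: h(0) = -3.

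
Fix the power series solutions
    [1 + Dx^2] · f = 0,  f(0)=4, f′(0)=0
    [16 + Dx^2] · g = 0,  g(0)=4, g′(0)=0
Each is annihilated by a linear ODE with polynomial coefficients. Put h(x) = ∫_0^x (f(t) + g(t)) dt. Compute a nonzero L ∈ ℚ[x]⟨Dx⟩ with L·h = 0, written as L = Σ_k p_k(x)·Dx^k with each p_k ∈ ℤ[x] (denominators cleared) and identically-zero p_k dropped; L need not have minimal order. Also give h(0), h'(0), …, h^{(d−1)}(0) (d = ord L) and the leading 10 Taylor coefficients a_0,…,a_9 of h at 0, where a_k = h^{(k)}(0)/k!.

L = 16·Dx + 17·Dx^3 + Dx^5  (order 5).
h: a_k = 0, 8, 0, -34/3, 0, 257/30, 0, -4097/1260, 0, 65537/90720, …
ICs: h(0) = 0, h′(0) = 8, h′′(0) = 0, h′′′(0) = -68, h′′′′(0) = 0.

f: a_k = 4, 0, -2, 0, 1/6, 0, -1/180, 0, 1/10080, 0, …
g: a_k = 4, 0, -32, 0, 128/3, 0, -1024/45, 0, 2048/315, 0, …
f+g: L₀ = lclm(L_f,L_g), ord ≤ 2+2.
h=∫h₀ ⇒ L = L₀·Dx.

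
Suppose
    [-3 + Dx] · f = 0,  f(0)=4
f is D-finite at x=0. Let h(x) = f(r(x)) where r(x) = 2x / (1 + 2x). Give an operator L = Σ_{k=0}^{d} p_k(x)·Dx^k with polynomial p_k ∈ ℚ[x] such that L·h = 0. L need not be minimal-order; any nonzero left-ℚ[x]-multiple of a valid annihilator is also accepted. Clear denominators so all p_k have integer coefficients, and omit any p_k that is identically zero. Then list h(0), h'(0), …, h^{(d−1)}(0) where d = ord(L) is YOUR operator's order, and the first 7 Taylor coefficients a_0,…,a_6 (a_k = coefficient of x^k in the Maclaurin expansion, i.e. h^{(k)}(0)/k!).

L = -6 + (1 + 4·x + 4·x^2)·Dx  (order 1).
h: a_k = 4, 24, 24, -48, 24, 336/5, -1104/5, …
ICs: h(0) = 4.

f: a_k = 4, 12, 18, 18, 27/2, 81/10, 81/20, …
f∘r: x↦r, Dx↦Dx/r' in L_f ⇒ L₀.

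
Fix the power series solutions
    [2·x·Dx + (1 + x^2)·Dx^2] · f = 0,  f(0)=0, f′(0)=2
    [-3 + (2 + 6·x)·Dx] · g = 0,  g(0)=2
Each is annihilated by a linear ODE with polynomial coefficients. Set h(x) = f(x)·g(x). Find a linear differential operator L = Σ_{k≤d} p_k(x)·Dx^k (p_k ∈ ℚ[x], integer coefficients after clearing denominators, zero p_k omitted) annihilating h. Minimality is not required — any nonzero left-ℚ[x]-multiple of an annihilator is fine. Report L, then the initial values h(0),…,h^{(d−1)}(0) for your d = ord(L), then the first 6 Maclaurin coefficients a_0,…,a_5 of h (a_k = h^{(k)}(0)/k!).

f: a_k = 0, 2, 0, -2/3, 0, 2/5, …
g: a_k = 2, 3, -9/4, 27/8, -405/64, 1701/128, …
f·g: L₀ = L_f ⊗_s L_g, ord ≤ 2·1.
L = (27 - 12·x - 9·x^2) + (-12 - 28·x + 36·x^2 + 36·x^3)·Dx + (4 + 24·x + 40·x^2 + 24·x^3 + 36·x^4)·Dx^2  (order 2).
h: a_k = 0, 4, 6, -35/6, 19/4, -1657/160, …
ICs: h(0) = 0, h′(0) = 4.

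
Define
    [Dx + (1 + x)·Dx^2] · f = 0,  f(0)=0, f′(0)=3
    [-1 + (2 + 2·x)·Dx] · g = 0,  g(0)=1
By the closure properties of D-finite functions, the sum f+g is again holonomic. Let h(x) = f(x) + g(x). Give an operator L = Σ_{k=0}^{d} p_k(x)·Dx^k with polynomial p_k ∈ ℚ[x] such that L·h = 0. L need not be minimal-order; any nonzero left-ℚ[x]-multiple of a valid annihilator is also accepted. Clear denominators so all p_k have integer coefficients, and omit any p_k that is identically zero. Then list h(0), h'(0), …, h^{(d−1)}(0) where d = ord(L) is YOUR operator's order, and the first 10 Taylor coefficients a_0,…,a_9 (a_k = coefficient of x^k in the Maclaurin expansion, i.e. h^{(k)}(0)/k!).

L = Dx + (5 + 5·x)·Dx^2 + (2 + 4·x + 2·x^2)·Dx^3  (order 3).
h: a_k = 1, 7/2, -13/8, 17/16, -101/128, 803/1280, -533/1024, 6375/14336, -12717/32768, 67681/196608, …
ICs: h(0) = 1, h′(0) = 7/2, h′′(0) = -13/4.

f: a_k = 0, 3, -3/2, 1, -3/4, 3/5, -1/2, 3/7, -3/8, 1/3, …
g: a_k = 1, 1/2, -1/8, 1/16, -5/128, 7/256, -21/1024, 33/2048, -429/32768, 715/65536, …
Weyl lclm of L_f,L_g ⇒ L₀ (ord ≤ 3).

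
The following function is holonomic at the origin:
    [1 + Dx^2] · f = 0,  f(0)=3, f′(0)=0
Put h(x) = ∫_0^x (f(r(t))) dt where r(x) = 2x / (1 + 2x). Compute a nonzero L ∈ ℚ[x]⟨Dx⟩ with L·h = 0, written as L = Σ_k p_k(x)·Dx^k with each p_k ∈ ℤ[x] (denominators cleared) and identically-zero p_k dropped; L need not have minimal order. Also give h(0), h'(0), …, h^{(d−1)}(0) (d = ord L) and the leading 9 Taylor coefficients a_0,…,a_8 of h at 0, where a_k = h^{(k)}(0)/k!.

f: a_k = 3, 0, -3/2, 0, 1/8, 0, -1/240, 0, 1/13440, …
Substitute x→r, Dx→(1/r')Dx; clear ⇒ L₀.
Integrate: L := L₀·Dx.
L = 4·Dx + (4 + 24·x + 48·x^2 + 32·x^3)·Dx^2 + (1 + 8·x + 24·x^2 + 32·x^3 + 16·x^4)·Dx^3  (order 3).
h: a_k = 0, 3, 0, -2, 6, -14, 88/3, -6004/105, 522/5, …
ICs: h(0) = 0, h′(0) = 3, h′′(0) = 0.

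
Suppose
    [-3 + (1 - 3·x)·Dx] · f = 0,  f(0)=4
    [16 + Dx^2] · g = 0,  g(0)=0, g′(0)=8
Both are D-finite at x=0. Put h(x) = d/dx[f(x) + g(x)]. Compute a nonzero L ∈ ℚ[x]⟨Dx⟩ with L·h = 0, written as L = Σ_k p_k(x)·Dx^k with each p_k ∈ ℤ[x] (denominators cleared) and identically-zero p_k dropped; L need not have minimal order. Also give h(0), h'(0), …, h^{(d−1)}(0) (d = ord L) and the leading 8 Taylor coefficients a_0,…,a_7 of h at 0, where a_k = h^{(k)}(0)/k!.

L = (5952 - 4608·x + 6912·x^2) + (-560 + 2448·x - 3456·x^2 + 3456·x^3)·Dx + (372 - 288·x + 432·x^2)·Dx^2 + (-35 + 153·x - 216·x^2 + 216·x^3)·Dx^3  (order 3).
h: a_k = 20, 72, 260, 1296, 14836/3, 17496, 2753572/45, 209952, …
ICs: h(0) = 20, h′(0) = 72, h′′(0) = 520.

f: a_k = 4, 12, 36, 108, 324, 972, 2916, 8748, …
g: a_k = 0, 8, 0, -64/3, 0, 256/15, 0, -2048/315, …
L₀ := lclm(L_f,L_g); ord L₀ ≤ 1+2.
h₀' ⇒ L via d/dx closure of L₀.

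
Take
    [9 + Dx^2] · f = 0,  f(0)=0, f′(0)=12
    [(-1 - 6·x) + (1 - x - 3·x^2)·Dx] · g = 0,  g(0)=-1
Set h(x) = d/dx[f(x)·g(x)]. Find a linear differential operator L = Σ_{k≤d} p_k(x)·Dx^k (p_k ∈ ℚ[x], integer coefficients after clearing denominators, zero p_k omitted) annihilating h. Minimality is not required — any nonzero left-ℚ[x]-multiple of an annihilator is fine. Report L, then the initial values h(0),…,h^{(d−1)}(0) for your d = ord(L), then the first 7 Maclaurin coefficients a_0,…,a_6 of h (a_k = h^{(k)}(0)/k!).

L = (-15 - 54·x - 135·x^2 + 162·x^3 + 243·x^4) + (6·x + 54·x^2 + 108·x^3)·Dx + (1 - 4·x - 9·x^2 + 18·x^3 + 27·x^4)·Dx^2  (order 2).
h: a_k = -12, -24, -90, -264, -1641/2, -10863/5, -119373/20, …
ICs: h(0) = -12, h′(0) = -24.

f: a_k = 0, 12, 0, -18, 0, 81/10, 0, …
g: a_k = -1, -1, -4, -7, -19, -40, -97, …
h₀=f·g: eliminate ⇒ L₀, order ≤ 2·1.
h₀' ⇒ L via d/dx closure of L₀.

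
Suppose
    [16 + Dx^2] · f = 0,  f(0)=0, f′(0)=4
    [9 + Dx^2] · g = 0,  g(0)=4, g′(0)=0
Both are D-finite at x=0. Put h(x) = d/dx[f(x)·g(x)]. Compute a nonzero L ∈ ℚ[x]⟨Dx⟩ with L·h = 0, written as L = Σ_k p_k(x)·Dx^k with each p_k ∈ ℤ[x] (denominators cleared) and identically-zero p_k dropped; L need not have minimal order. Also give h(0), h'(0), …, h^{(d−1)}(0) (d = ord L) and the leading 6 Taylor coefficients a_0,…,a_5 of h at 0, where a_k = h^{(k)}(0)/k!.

L = 49 + 50·Dx^2 + Dx^4  (order 4).
h: a_k = 16, 0, -344, 0, 4202/3, 0, …
ICs: h(0) = 16, h′(0) = 0, h′′(0) = -688, h′′′(0) = 0.

f: a_k = 0, 4, 0, -32/3, 0, 128/15, …
g: a_k = 4, 0, -18, 0, 27/2, 0, …
Sym-product of L_f,L_g gives L₀ (≤ ord 4).
h=h₀': d/dx-closure on L₀ ⇒ L.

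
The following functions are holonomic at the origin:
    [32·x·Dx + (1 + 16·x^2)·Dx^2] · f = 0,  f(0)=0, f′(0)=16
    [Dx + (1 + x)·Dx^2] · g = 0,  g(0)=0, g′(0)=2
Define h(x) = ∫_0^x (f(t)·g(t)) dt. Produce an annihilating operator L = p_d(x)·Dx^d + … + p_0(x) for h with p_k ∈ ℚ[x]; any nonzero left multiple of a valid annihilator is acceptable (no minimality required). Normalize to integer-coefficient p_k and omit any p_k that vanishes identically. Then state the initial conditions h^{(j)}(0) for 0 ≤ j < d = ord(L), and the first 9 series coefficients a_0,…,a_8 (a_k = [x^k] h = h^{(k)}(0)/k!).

L = (4224 + 8384·x + 204800·x^2 + 531456·x^3 + 491520·x^4 + 212992·x^5 + 262144·x^7)·Dx^2 + (4098 + 28864·x + 258368·x^2 + 1045504·x^3 + 1798144·x^4 + 1523712·x^5 + 573440·x^6 + 786432·x^7 + 917504·x^8)·Dx^3 + (132 + 8644·x + 37632·x^2 + 196032·x^3 + 614400·x^4 + 955392·x^5 + 786432·x^6 + 540672·x^7 + 786432·x^8 + 524288·x^9)·Dx^4 + (65 + 258·x + 2497·x^2 + 8576·x^3 + 30336·x^4 + 76800·x^5 + 118272·x^6 + 98304·x^7 + 98304·x^8 + 131072·x^9 + 65536·x^10)·Dx^5  (order 5).
h: a_k = 0, 0, 0, 32/3, -4, -32, 116/9, 10208/45, -1466/15, …
ICs: h(0) = 0, h′(0) = 0, h′′(0) = 0, h′′′(0) = 64, h′′′′(0) = -96.

f: a_k = 0, 16, 0, -256/3, 0, 4096/5, 0, -65536/7, 0, …
g: a_k = 0, 2, -1, 2/3, -1/2, 2/5, -1/3, 2/7, -1/4, …
L₀ := L_f ⊗_s L_g (sym. prod.), ord ≤ 4.
∫: right-multiply L₀ by Dx.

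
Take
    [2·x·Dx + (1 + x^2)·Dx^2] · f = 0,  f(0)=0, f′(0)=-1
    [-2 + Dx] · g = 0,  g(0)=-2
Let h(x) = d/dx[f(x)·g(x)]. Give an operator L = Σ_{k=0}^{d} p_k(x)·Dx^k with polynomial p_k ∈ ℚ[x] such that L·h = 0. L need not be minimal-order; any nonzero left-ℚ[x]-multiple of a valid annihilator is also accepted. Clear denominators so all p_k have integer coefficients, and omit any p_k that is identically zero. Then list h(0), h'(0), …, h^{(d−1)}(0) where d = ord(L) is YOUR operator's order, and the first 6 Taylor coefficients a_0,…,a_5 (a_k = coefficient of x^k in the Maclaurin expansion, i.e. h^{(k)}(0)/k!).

f: a_k = 0, -1, 0, 1/3, 0, -1/5, …
g: a_k = -2, -4, -4, -8/3, -4/3, -8/15, …
Sym-product of L_f,L_g gives L₀ (≤ ord 2).
Differentiate: ansatz ord ≤ ord L₀ ⇒ L.
L = (2 - 8·x + 14·x^2 - 8·x^3 + 4·x^4) + (-3 + 6·x - 11·x^2 + 6·x^3 - 4·x^4)·Dx + (1 - x + 2·x^2 - x^3 + x^4)·Dx^2  (order 2).
h: a_k = 2, 8, 10, 16/3, 2, 8/3, …
ICs: h(0) = 2, h′(0) = 8.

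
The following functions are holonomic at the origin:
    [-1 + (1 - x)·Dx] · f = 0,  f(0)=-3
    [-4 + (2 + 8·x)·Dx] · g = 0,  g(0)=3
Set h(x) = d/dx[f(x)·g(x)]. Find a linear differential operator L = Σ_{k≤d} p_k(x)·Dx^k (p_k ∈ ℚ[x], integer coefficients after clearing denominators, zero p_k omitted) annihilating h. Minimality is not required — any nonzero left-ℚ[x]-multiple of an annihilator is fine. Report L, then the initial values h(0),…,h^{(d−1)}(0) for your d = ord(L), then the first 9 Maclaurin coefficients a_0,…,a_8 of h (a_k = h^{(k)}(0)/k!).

f: a_k = -3, -3, -3, -3, -3, -3, -3, -3, -3, …
g: a_k = 3, 6, -6, 12, -30, 84, -252, 792, -2574, …
f·g: L₀ = L_f ⊗_s L_g, ord ≤ 1·1.
Derive L from L₀ (diff closure).
L = (2 + 36·x + 12·x^2) + (-3 - 11·x + 6·x^2 + 8·x^3)·Dx  (order 1).
h: a_k = -27, -18, -135, 180, -1035, 3294, -12789, 47160, -178605, …
ICs: h(0) = -27.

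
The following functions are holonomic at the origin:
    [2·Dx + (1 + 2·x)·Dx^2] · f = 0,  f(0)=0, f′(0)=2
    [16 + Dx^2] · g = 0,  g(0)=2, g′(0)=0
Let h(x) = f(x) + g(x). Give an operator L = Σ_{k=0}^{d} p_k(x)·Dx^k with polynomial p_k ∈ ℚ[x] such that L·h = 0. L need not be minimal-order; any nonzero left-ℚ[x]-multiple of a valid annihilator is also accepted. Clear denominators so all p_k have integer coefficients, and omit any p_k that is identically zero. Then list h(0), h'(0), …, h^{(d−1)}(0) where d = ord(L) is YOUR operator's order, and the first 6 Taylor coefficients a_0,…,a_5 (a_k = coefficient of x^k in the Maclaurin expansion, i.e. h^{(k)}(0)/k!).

L = (160 + 256·x + 256·x^2)·Dx + (48 + 224·x + 384·x^2 + 256·x^3)·Dx^2 + (10 + 16·x + 16·x^2)·Dx^3 + (3 + 14·x + 24·x^2 + 16·x^3)·Dx^4  (order 4).
h: a_k = 2, 2, -18, 8/3, 52/3, 32/5, …
ICs: h(0) = 2, h′(0) = 2, h′′(0) = -36, h′′′(0) = 16.

f: a_k = 0, 2, -2, 8/3, -4, 32/5, …
g: a_k = 2, 0, -16, 0, 64/3, 0, …
Weyl lclm of L_f,L_g ⇒ L₀ (ord ≤ 4).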